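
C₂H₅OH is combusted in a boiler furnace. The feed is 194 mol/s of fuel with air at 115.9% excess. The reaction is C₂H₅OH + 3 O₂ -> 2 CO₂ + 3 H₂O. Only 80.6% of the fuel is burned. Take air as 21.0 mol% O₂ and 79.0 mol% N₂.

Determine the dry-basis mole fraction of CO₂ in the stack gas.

0.0533

Stoichiometric O₂ = 3 × 194 = 582 mol/s; O₂ fed = 582 × 2.159 = 1257 mol/s.
N₂ fed = 1257 × 79/21 = 4727 mol/s.
Fuel reacted = 0.806 × 194 → ξ = 156.4 mol/s.
Outlet (n = n₀ + ν ξ):
  C₂H₅OH: 194 − 1(156.4) = 37.64
  O₂: 1257 − 3(156.4) = 787.4
  N₂: 4727 (inert)
  CO₂: 0 + 2(156.4) = 312.7
  H₂O: 0 + 3(156.4) = 469.1
Dry total = 5865 mol/s; y_CO₂ (dry) = 312.7 / 5865 = 0.05332.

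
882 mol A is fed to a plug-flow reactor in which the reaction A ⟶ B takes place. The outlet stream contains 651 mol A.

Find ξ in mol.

For A: n = n₀ − 1ξ → 651 = 882 − 1ξ, giving ξ = 231 mol.
Outlet amounts (n = n₀ + ν ξ):
  A: 882 − 1(231) = 651
  B: 0 + 1(231) = 231

ξ = 231 mol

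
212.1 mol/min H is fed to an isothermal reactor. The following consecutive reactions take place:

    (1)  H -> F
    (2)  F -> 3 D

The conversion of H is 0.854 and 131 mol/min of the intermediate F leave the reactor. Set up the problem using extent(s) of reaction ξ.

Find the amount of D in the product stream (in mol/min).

Conversion of H: H consumed = 1ξ₁ = 0.854 × 212.1 → ξ₁ = 181.1 mol/min.
F balance: n_F = 0 + 1ξ₁ − 1ξ₂ = 131 → ξ₂ = (1·181.1 − 131)/1 = 50.13 mol/min.
Outlet amounts (n = n₀ + Σ ν·ξ):
  H: 212.1 − 1(181.1) = 30.97
  F: 0 + 1(181.1) − 1(50.13) = 131
  D: 0 + 3(50.13) = 150.4

150 mol/min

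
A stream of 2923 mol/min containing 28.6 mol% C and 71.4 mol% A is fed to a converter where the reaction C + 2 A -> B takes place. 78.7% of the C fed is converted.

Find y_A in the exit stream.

C reacted = 0.787 × 836 = 657.9 mol/min; ν_C = −1, so ξ = 657.9/1 = 657.9 mol/min.
Outlet amounts (n = n₀ + ν ξ):
  C: 836 − 1(657.9) = 178.1
  A: 2087 − 2(657.9) = 771.2
  B: 0 + 1(657.9) = 657.9
Total out = 1607 mol/min; y_A = 771.2 / 1607 = 0.4798.

0.48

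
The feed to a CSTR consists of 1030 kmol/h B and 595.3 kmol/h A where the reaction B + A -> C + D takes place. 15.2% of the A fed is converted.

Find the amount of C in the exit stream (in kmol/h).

90.5 kmol/h

A reacted = 0.152 × 595.3 = 90.49 kmol/h; ν_A = −1, so ξ = 90.49/1 = 90.49 kmol/h.
Outlet amounts (n = n₀ + ν ξ):
  B: 1030 − 1(90.49) = 939.5
  A: 595.3 − 1(90.49) = 504.8
  C: 0 + 1(90.49) = 90.49
  D: 0 + 1(90.49) = 90.49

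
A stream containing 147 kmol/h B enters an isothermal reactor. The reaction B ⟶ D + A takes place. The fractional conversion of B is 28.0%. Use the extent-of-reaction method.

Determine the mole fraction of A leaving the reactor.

B reacted = 0.28 × 147 = 41.16 kmol/h; ν_B = −1, so ξ = 41.16/1 = 41.16 kmol/h.
Outlet amounts (n = n₀ + ν ξ):
  B: 147 − 1(41.16) = 105.8
  D: 0 + 1(41.16) = 41.16
  A: 0 + 1(41.16) = 41.16
Total out = 188.2 kmol/h; y_A = 41.16 / 188.2 = 0.2188.

0.219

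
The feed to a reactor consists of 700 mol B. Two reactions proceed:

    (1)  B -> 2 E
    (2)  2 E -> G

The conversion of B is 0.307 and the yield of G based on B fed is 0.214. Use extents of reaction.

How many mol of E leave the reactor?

130 mol

Conversion of B: B consumed = 1ξ₁ = 0.307 × 700 → ξ₁ = 214.9 mol.
Yield of G: 1ξ₂ / 700 = 0.214 → ξ₂ = 149.8 mol.
Outlet amounts (n = n₀ + Σ ν·ξ):
  B: 700 − 1(214.9) = 485.1
  E: 0 + 2(214.9) − 2(149.8) = 130.2
  G: 0 + 1(149.8) = 149.8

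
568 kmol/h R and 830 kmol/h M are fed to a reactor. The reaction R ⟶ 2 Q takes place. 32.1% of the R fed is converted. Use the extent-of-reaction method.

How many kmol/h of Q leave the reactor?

365 kmol/h

R reacted = 0.321 × 568 = 182.3 kmol/h; ν_R = −1, so ξ = 182.3/1 = 182.3 kmol/h.
Outlet amounts (n = n₀ + ν ξ):
  R: 568 − 1(182.3) = 385.7
  Q: 0 + 2(182.3) = 364.7
  M: 830 (inert)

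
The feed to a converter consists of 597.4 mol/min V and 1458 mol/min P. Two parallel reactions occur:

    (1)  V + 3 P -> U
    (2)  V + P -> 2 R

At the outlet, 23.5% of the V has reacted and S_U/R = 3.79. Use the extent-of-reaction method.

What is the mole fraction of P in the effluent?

Conversion of V: V consumed = 0.235 × 597.4 = 140.4 mol/min = 1ξ₁ + 1ξ₂.
Selectivity: 1ξ₁ / (2ξ₂) = 3.79 → ξ₁ = 7.58 ξ₂.
Substitute: (1·7.58 + 1) ξ₂ = 140.4 → ξ₂ = 16.36 mol/min, ξ₁ = 124 mol/min.
Outlet amounts (n = n₀ + Σ ν·ξ):
  V: 597.4 − 1(124) − 1(16.36) = 457
  P: 1458 − 3(124) − 1(16.36) = 1070
  U: 0 + 1(124) = 124
  R: 0 + 2(16.36) = 32.72
Total out = 1683 mol/min; y_P = 1070 / 1683 = 0.6354.

0.635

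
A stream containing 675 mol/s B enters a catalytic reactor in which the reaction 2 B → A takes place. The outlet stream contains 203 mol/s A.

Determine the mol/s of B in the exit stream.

269 mol/s

For A: n = n₀ + 1ξ → 203 = 0 + 1ξ, giving ξ = 203 mol/s.
Outlet amounts (n = n₀ + ν ξ):
  B: 675 − 2(203) = 269
  A: 0 + 1(203) = 203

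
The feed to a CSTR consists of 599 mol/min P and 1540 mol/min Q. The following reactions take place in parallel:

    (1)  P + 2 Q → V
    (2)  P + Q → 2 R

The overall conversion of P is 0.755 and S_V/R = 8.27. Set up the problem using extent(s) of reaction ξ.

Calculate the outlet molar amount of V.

Conversion of P: P consumed = 0.755 × 599 = 452.2 mol/min = 1ξ₁ + 1ξ₂.
Selectivity: 1ξ₁ / (2ξ₂) = 8.27 → ξ₁ = 16.54 ξ₂.
Substitute: (1·16.54 + 1) ξ₂ = 452.2 → ξ₂ = 25.78 mol/min, ξ₁ = 426.5 mol/min.
Outlet amounts (n = n₀ + Σ ν·ξ):
  P: 599 − 1(426.5) − 1(25.78) = 146.8
  Q: 1540 − 2(426.5) − 1(25.78) = 661.3
  V: 0 + 1(426.5) = 426.5
  R: 0 + 2(25.78) = 51.57

426 mol/min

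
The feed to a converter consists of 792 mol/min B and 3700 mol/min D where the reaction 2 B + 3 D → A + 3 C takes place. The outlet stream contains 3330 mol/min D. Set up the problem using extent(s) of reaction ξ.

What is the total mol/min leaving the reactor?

4370 mol/min

For D: n = n₀ − 3ξ → 3330 = 3700 − 3ξ, giving ξ = 123.3 mol/min.
Outlet amounts (n = n₀ + ν ξ):
  B: 792 − 2(123.3) = 545.3
  D: 3700 − 3(123.3) = 3330
  A: 0 + 1(123.3) = 123.3
  C: 0 + 3(123.3) = 370
Total out = 545.3 + 3330 + 123.3 + 370 = 4369 mol/min.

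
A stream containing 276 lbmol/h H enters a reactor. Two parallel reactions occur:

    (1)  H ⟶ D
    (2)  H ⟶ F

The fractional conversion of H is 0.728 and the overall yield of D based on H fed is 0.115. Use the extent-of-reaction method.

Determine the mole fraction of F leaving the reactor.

Yield of D: 1ξ₁ / 276 = 0.115 → ξ₁ = 31.74 lbmol/h.
Conversion of H: 1ξ₁ + 1ξ₂ = 0.728 × 276 = 200.9 → ξ₂ = 169.2 lbmol/h.
Outlet amounts (n = n₀ + Σ ν·ξ):
  H: 276 − 1(31.74) − 1(169.2) = 75.07
  D: 0 + 1(31.74) = 31.74
  F: 0 + 1(169.2) = 169.2
Total out = 276 lbmol/h; y_F = 169.2 / 276 = 0.613.

0.613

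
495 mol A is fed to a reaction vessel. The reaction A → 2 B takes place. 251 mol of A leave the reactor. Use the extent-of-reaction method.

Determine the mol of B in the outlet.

For A: n = n₀ − 1ξ → 251 = 495 − 1ξ, giving ξ = 244 mol.
Outlet amounts (n = n₀ + ν ξ):
  A: 495 − 1(244) = 251
  B: 0 + 2(244) = 488

488 mol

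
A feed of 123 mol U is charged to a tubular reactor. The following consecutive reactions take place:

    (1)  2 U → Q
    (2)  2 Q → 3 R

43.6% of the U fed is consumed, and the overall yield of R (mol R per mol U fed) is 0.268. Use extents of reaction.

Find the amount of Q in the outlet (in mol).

4.84 mol

Conversion of U: U consumed = 2ξ₁ = 0.436 × 123 → ξ₁ = 26.81 mol.
Yield of R: 3ξ₂ / 123 = 0.268 → ξ₂ = 10.99 mol.
Outlet amounts (n = n₀ + Σ ν·ξ):
  U: 123 − 2(26.81) = 69.37
  Q: 0 + 1(26.81) − 2(10.99) = 4.838
  R: 0 + 3(10.99) = 32.96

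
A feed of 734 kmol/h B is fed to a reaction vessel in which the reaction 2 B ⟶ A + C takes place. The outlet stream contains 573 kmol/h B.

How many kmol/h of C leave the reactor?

For B: n = n₀ − 2ξ → 573 = 734 − 2ξ, giving ξ = 80.5 kmol/h.
Outlet amounts (n = n₀ + ν ξ):
  B: 734 − 2(80.5) = 573
  A: 0 + 1(80.5) = 80.5
  C: 0 + 1(80.5) = 80.5

80.5 kmol/h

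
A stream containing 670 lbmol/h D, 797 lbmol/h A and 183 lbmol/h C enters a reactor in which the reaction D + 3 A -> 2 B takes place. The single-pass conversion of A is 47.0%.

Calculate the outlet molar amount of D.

A reacted = 0.47 × 797 = 374.6 lbmol/h; ν_A = −3, so ξ = 374.6/3 = 124.9 lbmol/h.
Outlet amounts (n = n₀ + ν ξ):
  D: 670 − 1(124.9) = 545.1
  A: 797 − 3(124.9) = 422.4
  B: 0 + 2(124.9) = 249.7
  C: 183 (inert)

545 lbmol/h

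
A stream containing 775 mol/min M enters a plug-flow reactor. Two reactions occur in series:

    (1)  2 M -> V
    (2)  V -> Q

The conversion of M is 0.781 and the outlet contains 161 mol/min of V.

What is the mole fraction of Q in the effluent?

0.3

Conversion of M: M consumed = 2ξ₁ = 0.781 × 775 → ξ₁ = 302.6 mol/min.
V balance: n_V = 0 + 1ξ₁ − 1ξ₂ = 161 → ξ₂ = (1·302.6 − 161)/1 = 141.6 mol/min.
Outlet amounts (n = n₀ + Σ ν·ξ):
  M: 775 − 2(302.6) = 169.7
  V: 0 + 1(302.6) − 1(141.6) = 161
  Q: 0 + 1(141.6) = 141.6
Total out = 472.4 mol/min; y_Q = 141.6 / 472.4 = 0.2998.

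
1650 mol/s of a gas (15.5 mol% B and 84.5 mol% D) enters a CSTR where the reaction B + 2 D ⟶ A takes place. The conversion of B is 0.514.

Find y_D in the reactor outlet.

0.816

B reacted = 0.514 × 255.8 = 131.5 mol/s; ν_B = −1, so ξ = 131.5/1 = 131.5 mol/s.
Outlet amounts (n = n₀ + ν ξ):
  B: 255.8 − 1(131.5) = 124.3
  D: 1394 − 2(131.5) = 1131
  A: 0 + 1(131.5) = 131.5
Total out = 1387 mol/s; y_D = 1131 / 1387 = 0.8156.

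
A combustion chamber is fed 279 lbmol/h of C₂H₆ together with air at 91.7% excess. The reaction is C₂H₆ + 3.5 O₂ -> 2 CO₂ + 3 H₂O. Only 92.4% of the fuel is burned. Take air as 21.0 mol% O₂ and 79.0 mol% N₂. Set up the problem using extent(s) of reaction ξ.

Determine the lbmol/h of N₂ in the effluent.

Stoichiometric O₂ = 3.5 × 279 = 976.5 lbmol/h; O₂ fed = 976.5 × 1.917 = 1872 lbmol/h.
N₂ fed = 1872 × 79/21 = 7042 lbmol/h.
Fuel reacted = 0.924 × 279 → ξ = 257.8 lbmol/h.
Outlet (n = n₀ + ν ξ):
  C₂H₆: 279 − 1(257.8) = 21.2
  O₂: 1872 − 3.5(257.8) = 969.7
  N₂: 7042 (inert)
  CO₂: 0 + 2(257.8) = 515.6
  H₂O: 0 + 3(257.8) = 773.4

7040 lbmol/h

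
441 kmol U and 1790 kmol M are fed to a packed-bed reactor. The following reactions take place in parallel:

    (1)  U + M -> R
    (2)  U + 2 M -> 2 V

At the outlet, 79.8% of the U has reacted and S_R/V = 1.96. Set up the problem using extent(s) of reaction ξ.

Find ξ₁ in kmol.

Conversion of U: U consumed = 0.798 × 441 = 351.9 kmol = 1ξ₁ + 1ξ₂.
Selectivity: 1ξ₁ / (2ξ₂) = 1.96 → ξ₁ = 3.92 ξ₂.
Substitute: (1·3.92 + 1) ξ₂ = 351.9 → ξ₂ = 71.53 kmol, ξ₁ = 280.4 kmol.
Outlet amounts (n = n₀ + Σ ν·ξ):
  U: 441 − 1(280.4) − 1(71.53) = 89.08
  M: 1790 − 1(280.4) − 2(71.53) = 1367
  R: 0 + 1(280.4) = 280.4
  V: 0 + 2(71.53) = 143.1

ξ₁ = 280 kmol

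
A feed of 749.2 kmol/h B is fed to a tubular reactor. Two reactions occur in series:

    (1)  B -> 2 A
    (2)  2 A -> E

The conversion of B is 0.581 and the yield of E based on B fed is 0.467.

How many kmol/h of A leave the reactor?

171 kmol/h

Conversion of B: B consumed = 1ξ₁ = 0.581 × 749.2 → ξ₁ = 435.3 kmol/h.
Yield of E: 1ξ₂ / 749.2 = 0.467 → ξ₂ = 349.9 kmol/h.
Outlet amounts (n = n₀ + Σ ν·ξ):
  B: 749.2 − 1(435.3) = 313.9
  A: 0 + 2(435.3) − 2(349.9) = 170.8
  E: 0 + 1(349.9) = 349.9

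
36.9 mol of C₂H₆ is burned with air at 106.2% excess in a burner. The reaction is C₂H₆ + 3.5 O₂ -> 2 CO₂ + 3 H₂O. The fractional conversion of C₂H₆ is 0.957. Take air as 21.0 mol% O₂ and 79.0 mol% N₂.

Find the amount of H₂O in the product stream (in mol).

Stoichiometric O₂ = 3.5 × 36.9 = 129.2 mol; O₂ fed = 129.2 × 2.062 = 266.3 mol.
N₂ fed = 266.3 × 79/21 = 1002 mol.
Fuel reacted = 0.957 × 36.9 → ξ = 35.31 mol.
Outlet (n = n₀ + ν ξ):
  C₂H₆: 36.9 − 1(35.31) = 1.587
  O₂: 266.3 − 3.5(35.31) = 142.7
  N₂: 1002 (inert)
  CO₂: 0 + 2(35.31) = 70.63
  H₂O: 0 + 3(35.31) = 105.9

106 mol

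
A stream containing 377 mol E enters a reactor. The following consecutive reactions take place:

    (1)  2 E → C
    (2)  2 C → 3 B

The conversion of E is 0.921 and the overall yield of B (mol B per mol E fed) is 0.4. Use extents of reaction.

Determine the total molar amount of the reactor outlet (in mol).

Conversion of E: E consumed = 2ξ₁ = 0.921 × 377 → ξ₁ = 173.6 mol.
Yield of B: 3ξ₂ / 377 = 0.4 → ξ₂ = 50.27 mol.
Outlet amounts (n = n₀ + Σ ν·ξ):
  E: 377 − 2(173.6) = 29.78
  C: 0 + 1(173.6) − 2(50.27) = 73.08
  B: 0 + 3(50.27) = 150.8
Total out = 29.78 + 73.08 + 150.8 = 253.7 mol.

254 mol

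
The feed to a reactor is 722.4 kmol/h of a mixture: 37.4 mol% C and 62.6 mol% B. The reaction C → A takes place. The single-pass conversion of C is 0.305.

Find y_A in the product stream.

0.114

C reacted = 0.305 × 270.2 = 82.4 kmol/h; ν_C = −1, so ξ = 82.4/1 = 82.4 kmol/h.
Outlet amounts (n = n₀ + ν ξ):
  C: 270.2 − 1(82.4) = 187.8
  A: 0 + 1(82.4) = 82.4
  B: 452.2 (inert)
Total out = 722.4 kmol/h; y_A = 82.4 / 722.4 = 0.1141.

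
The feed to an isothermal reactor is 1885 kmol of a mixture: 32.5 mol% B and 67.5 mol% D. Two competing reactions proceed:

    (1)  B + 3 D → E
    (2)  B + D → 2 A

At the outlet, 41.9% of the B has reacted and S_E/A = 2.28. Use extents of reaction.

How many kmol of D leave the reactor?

595 kmol

Conversion of B: B consumed = 0.419 × 612.6 = 256.7 kmol = 1ξ₁ + 1ξ₂.
Selectivity: 1ξ₁ / (2ξ₂) = 2.28 → ξ₁ = 4.56 ξ₂.
Substitute: (1·4.56 + 1) ξ₂ = 256.7 → ξ₂ = 46.17 kmol, ξ₁ = 210.5 kmol.
Outlet amounts (n = n₀ + Σ ν·ξ):
  B: 612.6 − 1(210.5) − 1(46.17) = 355.9
  D: 1272 − 3(210.5) − 1(46.17) = 594.6
  E: 0 + 1(210.5) = 210.5
  A: 0 + 2(46.17) = 92.33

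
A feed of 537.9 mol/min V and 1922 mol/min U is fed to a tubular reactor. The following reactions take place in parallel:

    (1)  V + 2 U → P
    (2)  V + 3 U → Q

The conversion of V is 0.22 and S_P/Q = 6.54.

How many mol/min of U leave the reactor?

Conversion of V: V consumed = 0.22 × 537.9 = 118.3 mol/min = 1ξ₁ + 1ξ₂.
Selectivity: 1ξ₁ / (1ξ₂) = 6.54 → ξ₁ = 6.54 ξ₂.
Substitute: (1·6.54 + 1) ξ₂ = 118.3 → ξ₂ = 15.69 mol/min, ξ₁ = 102.6 mol/min.
Outlet amounts (n = n₀ + Σ ν·ξ):
  V: 537.9 − 1(102.6) − 1(15.69) = 419.6
  U: 1922 − 2(102.6) − 3(15.69) = 1670
  P: 0 + 1(102.6) = 102.6
  Q: 0 + 1(15.69) = 15.69

1670 mol/min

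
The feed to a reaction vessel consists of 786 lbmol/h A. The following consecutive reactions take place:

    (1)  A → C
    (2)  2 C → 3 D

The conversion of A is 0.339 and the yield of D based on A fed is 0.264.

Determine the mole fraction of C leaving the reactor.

Conversion of A: A consumed = 1ξ₁ = 0.339 × 786 → ξ₁ = 266.5 lbmol/h.
Yield of D: 3ξ₂ / 786 = 0.264 → ξ₂ = 69.17 lbmol/h.
Outlet amounts (n = n₀ + Σ ν·ξ):
  A: 786 − 1(266.5) = 519.5
  C: 0 + 1(266.5) − 2(69.17) = 128.1
  D: 0 + 3(69.17) = 207.5
Total out = 855.2 lbmol/h; y_C = 128.1 / 855.2 = 0.1498.

0.15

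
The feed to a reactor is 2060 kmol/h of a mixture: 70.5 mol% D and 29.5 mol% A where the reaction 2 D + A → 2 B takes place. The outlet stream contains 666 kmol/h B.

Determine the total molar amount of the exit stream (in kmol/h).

1730 kmol/h

For B: n = n₀ + 2ξ → 666 = 0 + 2ξ, giving ξ = 333 kmol/h.
Outlet amounts (n = n₀ + ν ξ):
  D: 1452 − 2(333) = 786.3
  A: 607.7 − 1(333) = 274.7
  B: 0 + 2(333) = 666
Total out = 786.3 + 274.7 + 666 = 1727 kmol/h.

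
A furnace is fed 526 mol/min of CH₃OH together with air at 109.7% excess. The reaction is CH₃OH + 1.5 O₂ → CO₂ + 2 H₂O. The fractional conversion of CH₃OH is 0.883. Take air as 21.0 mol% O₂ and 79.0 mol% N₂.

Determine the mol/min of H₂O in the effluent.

Stoichiometric O₂ = 1.5 × 526 = 789 mol/min; O₂ fed = 789 × 2.097 = 1655 mol/min.
N₂ fed = 1655 × 79/21 = 6224 mol/min.
Fuel reacted = 0.883 × 526 → ξ = 464.5 mol/min.
Outlet (n = n₀ + ν ξ):
  CH₃OH: 526 − 1(464.5) = 61.54
  O₂: 1655 − 1.5(464.5) = 957.8
  N₂: 6224 (inert)
  CO₂: 0 + 1(464.5) = 464.5
  H₂O: 0 + 2(464.5) = 928.9

929 mol/min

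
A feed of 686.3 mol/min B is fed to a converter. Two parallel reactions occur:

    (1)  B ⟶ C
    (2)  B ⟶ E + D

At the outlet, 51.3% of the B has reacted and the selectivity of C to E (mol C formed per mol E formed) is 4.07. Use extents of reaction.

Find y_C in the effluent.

0.374

Conversion of B: B consumed = 0.513 × 686.3 = 352.1 mol/min = 1ξ₁ + 1ξ₂.
Selectivity: 1ξ₁ / (1ξ₂) = 4.07 → ξ₁ = 4.07 ξ₂.
Substitute: (1·4.07 + 1) ξ₂ = 352.1 → ξ₂ = 69.44 mol/min, ξ₁ = 282.6 mol/min.
Outlet amounts (n = n₀ + Σ ν·ξ):
  B: 686.3 − 1(282.6) − 1(69.44) = 334.2
  C: 0 + 1(282.6) = 282.6
  E: 0 + 1(69.44) = 69.44
  D: 0 + 1(69.44) = 69.44
Total out = 755.7 mol/min; y_C = 282.6 / 755.7 = 0.374.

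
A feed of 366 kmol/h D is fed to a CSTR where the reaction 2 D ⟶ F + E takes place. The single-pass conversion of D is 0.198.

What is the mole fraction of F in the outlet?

D reacted = 0.198 × 366 = 72.47 kmol/h; ν_D = −2, so ξ = 72.47/2 = 36.23 kmol/h.
Outlet amounts (n = n₀ + ν ξ):
  D: 366 − 2(36.23) = 293.5
  F: 0 + 1(36.23) = 36.23
  E: 0 + 1(36.23) = 36.23
Total out = 366 kmol/h; y_F = 36.23 / 366 = 0.099.

0.099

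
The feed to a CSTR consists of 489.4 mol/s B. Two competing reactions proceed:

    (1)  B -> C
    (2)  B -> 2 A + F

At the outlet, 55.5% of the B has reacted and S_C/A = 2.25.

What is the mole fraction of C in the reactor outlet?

Conversion of B: B consumed = 0.555 × 489.4 = 271.6 mol/s = 1ξ₁ + 1ξ₂.
Selectivity: 1ξ₁ / (2ξ₂) = 2.25 → ξ₁ = 4.5 ξ₂.
Substitute: (1·4.5 + 1) ξ₂ = 271.6 → ξ₂ = 49.38 mol/s, ξ₁ = 222.2 mol/s.
Outlet amounts (n = n₀ + Σ ν·ξ):
  B: 489.4 − 1(222.2) − 1(49.38) = 217.8
  C: 0 + 1(222.2) = 222.2
  A: 0 + 2(49.38) = 98.77
  F: 0 + 1(49.38) = 49.38
Total out = 588.2 mol/s; y_C = 222.2 / 588.2 = 0.3778.

0.378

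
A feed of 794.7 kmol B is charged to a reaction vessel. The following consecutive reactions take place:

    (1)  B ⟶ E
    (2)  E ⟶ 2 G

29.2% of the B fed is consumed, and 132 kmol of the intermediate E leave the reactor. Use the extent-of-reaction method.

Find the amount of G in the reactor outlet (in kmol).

200 kmol

Conversion of B: B consumed = 1ξ₁ = 0.292 × 794.7 → ξ₁ = 232.1 kmol.
E balance: n_E = 0 + 1ξ₁ − 1ξ₂ = 132 → ξ₂ = (1·232.1 − 132)/1 = 100.1 kmol.
Outlet amounts (n = n₀ + Σ ν·ξ):
  B: 794.7 − 1(232.1) = 562.6
  E: 0 + 1(232.1) − 1(100.1) = 132
  G: 0 + 2(100.1) = 200.1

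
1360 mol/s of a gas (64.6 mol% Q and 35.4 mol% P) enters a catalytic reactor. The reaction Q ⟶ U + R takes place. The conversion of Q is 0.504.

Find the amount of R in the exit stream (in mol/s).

443 mol/s

Q reacted = 0.504 × 878.6 = 442.8 mol/s; ν_Q = −1, so ξ = 442.8/1 = 442.8 mol/s.
Outlet amounts (n = n₀ + ν ξ):
  Q: 878.6 − 1(442.8) = 435.8
  U: 0 + 1(442.8) = 442.8
  R: 0 + 1(442.8) = 442.8
  P: 481.4 (inert)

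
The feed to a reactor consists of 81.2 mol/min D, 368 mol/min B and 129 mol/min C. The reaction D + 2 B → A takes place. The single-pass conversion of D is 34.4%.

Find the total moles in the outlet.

D reacted = 0.344 × 81.2 = 27.93 mol/min; ν_D = −1, so ξ = 27.93/1 = 27.93 mol/min.
Outlet amounts (n = n₀ + ν ξ):
  D: 81.2 − 1(27.93) = 53.27
  B: 368 − 2(27.93) = 312.1
  A: 0 + 1(27.93) = 27.93
  C: 129 (inert)
Total out = 53.27 + 312.1 + 27.93 + 129 = 522.3 mol/min.

522 mol/min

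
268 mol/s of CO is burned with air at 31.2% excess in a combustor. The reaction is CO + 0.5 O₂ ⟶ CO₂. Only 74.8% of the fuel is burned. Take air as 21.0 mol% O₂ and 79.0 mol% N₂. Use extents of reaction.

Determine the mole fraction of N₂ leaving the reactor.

Stoichiometric O₂ = 0.5 × 268 = 134 mol/s; O₂ fed = 134 × 1.312 = 175.8 mol/s.
N₂ fed = 175.8 × 79/21 = 661.4 mol/s.
Fuel reacted = 0.748 × 268 → ξ = 200.5 mol/s.
Outlet (n = n₀ + ν ξ):
  CO: 268 − 1(200.5) = 67.54
  O₂: 175.8 − 0.5(200.5) = 75.58
  N₂: 661.4 (inert)
  CO₂: 0 + 1(200.5) = 200.5
Total out = 1005 mol/s; y_N₂ = 661.4 / 1005 = 0.6581.

0.658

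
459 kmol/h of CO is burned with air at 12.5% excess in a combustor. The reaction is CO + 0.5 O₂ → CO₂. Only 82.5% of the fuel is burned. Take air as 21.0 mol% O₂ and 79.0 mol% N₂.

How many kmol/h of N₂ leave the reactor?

Stoichiometric O₂ = 0.5 × 459 = 229.5 kmol/h; O₂ fed = 229.5 × 1.125 = 258.2 kmol/h.
N₂ fed = 258.2 × 79/21 = 971.3 kmol/h.
Fuel reacted = 0.825 × 459 → ξ = 378.7 kmol/h.
Outlet (n = n₀ + ν ξ):
  CO: 459 − 1(378.7) = 80.33
  O₂: 258.2 − 0.5(378.7) = 68.85
  N₂: 971.3 (inert)
  CO₂: 0 + 1(378.7) = 378.7

971 kmol/h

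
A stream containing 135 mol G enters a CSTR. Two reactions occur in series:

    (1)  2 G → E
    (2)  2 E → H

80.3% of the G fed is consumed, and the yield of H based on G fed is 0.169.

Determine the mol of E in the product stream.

Conversion of G: G consumed = 2ξ₁ = 0.803 × 135 → ξ₁ = 54.2 mol.
Yield of H: 1ξ₂ / 135 = 0.169 → ξ₂ = 22.82 mol.
Outlet amounts (n = n₀ + Σ ν·ξ):
  G: 135 − 2(54.2) = 26.59
  E: 0 + 1(54.2) − 2(22.82) = 8.572
  H: 0 + 1(22.82) = 22.82

8.57 mol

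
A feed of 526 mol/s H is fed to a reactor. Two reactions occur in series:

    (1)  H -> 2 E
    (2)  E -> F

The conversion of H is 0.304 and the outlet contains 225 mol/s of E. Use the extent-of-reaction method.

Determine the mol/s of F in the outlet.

Conversion of H: H consumed = 1ξ₁ = 0.304 × 526 → ξ₁ = 159.9 mol/s.
E balance: n_E = 0 + 2ξ₁ − 1ξ₂ = 225 → ξ₂ = (2·159.9 − 225)/1 = 94.81 mol/s.
Outlet amounts (n = n₀ + Σ ν·ξ):
  H: 526 − 1(159.9) = 366.1
  E: 0 + 2(159.9) − 1(94.81) = 225
  F: 0 + 1(94.81) = 94.81

94.8 mol/s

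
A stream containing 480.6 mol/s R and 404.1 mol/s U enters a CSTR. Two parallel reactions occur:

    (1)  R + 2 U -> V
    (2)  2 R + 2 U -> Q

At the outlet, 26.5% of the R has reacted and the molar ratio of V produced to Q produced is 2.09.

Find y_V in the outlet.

0.0984

Conversion of R: R consumed = 0.265 × 480.6 = 127.4 mol/s = 1ξ₁ + 2ξ₂.
Selectivity: 1ξ₁ / (1ξ₂) = 2.09 → ξ₁ = 2.09 ξ₂.
Substitute: (1·2.09 + 2) ξ₂ = 127.4 → ξ₂ = 31.14 mol/s, ξ₁ = 65.08 mol/s.
Outlet amounts (n = n₀ + Σ ν·ξ):
  R: 480.6 − 1(65.08) − 2(31.14) = 353.2
  U: 404.1 − 2(65.08) − 2(31.14) = 211.7
  V: 0 + 1(65.08) = 65.08
  Q: 0 + 1(31.14) = 31.14
Total out = 661.1 mol/s; y_V = 65.08 / 661.1 = 0.09844.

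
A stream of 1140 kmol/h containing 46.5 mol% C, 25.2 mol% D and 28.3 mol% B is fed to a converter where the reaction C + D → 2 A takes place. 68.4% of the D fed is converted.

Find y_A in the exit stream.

D reacted = 0.684 × 287.3 = 196.5 kmol/h; ν_D = −1, so ξ = 196.5/1 = 196.5 kmol/h.
Outlet amounts (n = n₀ + ν ξ):
  C: 530.1 − 1(196.5) = 333.6
  D: 287.3 − 1(196.5) = 90.78
  A: 0 + 2(196.5) = 393
  B: 322.6 (inert)
Total out = 1140 kmol/h; y_A = 393 / 1140 = 0.3447.

0.345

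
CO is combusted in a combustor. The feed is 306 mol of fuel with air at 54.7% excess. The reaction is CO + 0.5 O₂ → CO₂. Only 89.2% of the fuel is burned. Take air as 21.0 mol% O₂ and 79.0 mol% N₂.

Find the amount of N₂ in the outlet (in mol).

890 mol

Stoichiometric O₂ = 0.5 × 306 = 153 mol; O₂ fed = 153 × 1.547 = 236.7 mol.
N₂ fed = 236.7 × 79/21 = 890.4 mol.
Fuel reacted = 0.892 × 306 → ξ = 273 mol.
Outlet (n = n₀ + ν ξ):
  CO: 306 − 1(273) = 33.05
  O₂: 236.7 − 0.5(273) = 100.2
  N₂: 890.4 (inert)
  CO₂: 0 + 1(273) = 273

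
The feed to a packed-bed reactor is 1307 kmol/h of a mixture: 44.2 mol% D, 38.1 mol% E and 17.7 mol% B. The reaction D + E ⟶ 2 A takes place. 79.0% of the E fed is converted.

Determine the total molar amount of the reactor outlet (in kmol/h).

E reacted = 0.79 × 498 = 393.4 kmol/h; ν_E = −1, so ξ = 393.4/1 = 393.4 kmol/h.
Outlet amounts (n = n₀ + ν ξ):
  D: 577.7 − 1(393.4) = 184.3
  E: 498 − 1(393.4) = 104.6
  A: 0 + 2(393.4) = 786.8
  B: 231.3 (inert)
Total out = 184.3 + 104.6 + 786.8 + 231.3 = 1307 kmol/h.

1310 kmol/h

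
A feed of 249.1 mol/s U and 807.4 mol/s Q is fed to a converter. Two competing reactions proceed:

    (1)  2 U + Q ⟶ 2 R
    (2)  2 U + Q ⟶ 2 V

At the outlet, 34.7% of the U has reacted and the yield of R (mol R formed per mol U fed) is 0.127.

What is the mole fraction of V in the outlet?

0.0541

Yield of R: 2ξ₁ / 249.1 = 0.127 → ξ₁ = 15.82 mol/s.
Conversion of U: 2ξ₁ + 2ξ₂ = 0.347 × 249.1 = 86.44 → ξ₂ = 27.4 mol/s.
Outlet amounts (n = n₀ + Σ ν·ξ):
  U: 249.1 − 2(15.82) − 2(27.4) = 162.7
  Q: 807.4 − 1(15.82) − 1(27.4) = 764.2
  R: 0 + 2(15.82) = 31.64
  V: 0 + 2(27.4) = 54.8
Total out = 1013 mol/s; y_V = 54.8 / 1013 = 0.05408.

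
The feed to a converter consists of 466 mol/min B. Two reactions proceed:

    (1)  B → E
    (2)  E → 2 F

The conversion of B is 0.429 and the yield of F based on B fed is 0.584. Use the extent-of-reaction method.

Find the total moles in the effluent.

Conversion of B: B consumed = 1ξ₁ = 0.429 × 466 → ξ₁ = 199.9 mol/min.
Yield of F: 2ξ₂ / 466 = 0.584 → ξ₂ = 136.1 mol/min.
Outlet amounts (n = n₀ + Σ ν·ξ):
  B: 466 − 1(199.9) = 266.1
  E: 0 + 1(199.9) − 1(136.1) = 63.84
  F: 0 + 2(136.1) = 272.1
Total out = 266.1 + 63.84 + 272.1 = 602.1 mol/min.

602 mol/min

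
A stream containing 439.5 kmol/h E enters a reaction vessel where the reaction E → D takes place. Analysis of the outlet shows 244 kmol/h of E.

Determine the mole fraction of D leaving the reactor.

0.445

For E: n = n₀ − 1ξ → 244 = 439.5 − 1ξ, giving ξ = 195.5 kmol/h.
Outlet amounts (n = n₀ + ν ξ):
  E: 439.5 − 1(195.5) = 244
  D: 0 + 1(195.5) = 195.5
Total out = 439.5 kmol/h; y_D = 195.5 / 439.5 = 0.4448.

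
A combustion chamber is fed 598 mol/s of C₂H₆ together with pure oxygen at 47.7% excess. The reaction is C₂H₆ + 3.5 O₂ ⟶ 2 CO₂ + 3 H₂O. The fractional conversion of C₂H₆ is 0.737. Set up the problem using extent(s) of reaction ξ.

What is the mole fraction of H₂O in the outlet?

Stoichiometric O₂ = 3.5 × 598 = 2093 mol/s; O₂ fed = 2093 × 1.477 = 3091 mol/s.
Fuel reacted = 0.737 × 598 → ξ = 440.7 mol/s.
Outlet (n = n₀ + ν ξ):
  C₂H₆: 598 − 1(440.7) = 157.3
  O₂: 3091 − 3.5(440.7) = 1549
  CO₂: 0 + 2(440.7) = 881.5
  H₂O: 0 + 3(440.7) = 1322
Total out = 3910 mol/s; y_H₂O = 1322 / 3910 = 0.3382.

0.338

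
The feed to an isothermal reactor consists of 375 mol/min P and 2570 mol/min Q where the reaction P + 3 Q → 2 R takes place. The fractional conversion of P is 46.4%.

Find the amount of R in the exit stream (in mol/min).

P reacted = 0.464 × 375 = 174 mol/min; ν_P = −1, so ξ = 174/1 = 174 mol/min.
Outlet amounts (n = n₀ + ν ξ):
  P: 375 − 1(174) = 201
  Q: 2570 − 3(174) = 2048
  R: 0 + 2(174) = 348

348 mol/min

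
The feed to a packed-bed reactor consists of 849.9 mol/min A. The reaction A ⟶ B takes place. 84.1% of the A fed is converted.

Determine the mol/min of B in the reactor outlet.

A reacted = 0.841 × 849.9 = 714.8 mol/min; ν_A = −1, so ξ = 714.8/1 = 714.8 mol/min.
Outlet amounts (n = n₀ + ν ξ):
  A: 849.9 − 1(714.8) = 135.1
  B: 0 + 1(714.8) = 714.8

715 mol/min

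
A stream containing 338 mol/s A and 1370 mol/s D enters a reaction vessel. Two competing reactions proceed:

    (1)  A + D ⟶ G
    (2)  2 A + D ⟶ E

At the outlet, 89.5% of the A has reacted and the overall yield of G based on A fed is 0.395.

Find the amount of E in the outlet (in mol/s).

Yield of G: 1ξ₁ / 338 = 0.395 → ξ₁ = 133.5 mol/s.
Conversion of A: 1ξ₁ + 2ξ₂ = 0.895 × 338 = 302.5 → ξ₂ = 84.5 mol/s.
Outlet amounts (n = n₀ + Σ ν·ξ):
  A: 338 − 1(133.5) − 2(84.5) = 35.49
  D: 1370 − 1(133.5) − 1(84.5) = 1152
  G: 0 + 1(133.5) = 133.5
  E: 0 + 1(84.5) = 84.5

84.5 mol/s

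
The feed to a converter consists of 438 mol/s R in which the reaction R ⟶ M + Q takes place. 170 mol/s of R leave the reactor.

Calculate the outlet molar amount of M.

For R: n = n₀ − 1ξ → 170 = 438 − 1ξ, giving ξ = 268 mol/s.
Outlet amounts (n = n₀ + ν ξ):
  R: 438 − 1(268) = 170
  M: 0 + 1(268) = 268
  Q: 0 + 1(268) = 268

268 mol/s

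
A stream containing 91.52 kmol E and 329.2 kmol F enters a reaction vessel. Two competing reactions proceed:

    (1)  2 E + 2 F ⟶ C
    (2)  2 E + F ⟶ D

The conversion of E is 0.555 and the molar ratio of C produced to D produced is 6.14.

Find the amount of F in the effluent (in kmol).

Conversion of E: E consumed = 0.555 × 91.52 = 50.79 kmol = 2ξ₁ + 2ξ₂.
Selectivity: 1ξ₁ / (1ξ₂) = 6.14 → ξ₁ = 6.14 ξ₂.
Substitute: (2·6.14 + 2) ξ₂ = 50.79 → ξ₂ = 3.557 kmol, ξ₁ = 21.84 kmol.
Outlet amounts (n = n₀ + Σ ν·ξ):
  E: 91.52 − 2(21.84) − 2(3.557) = 40.73
  F: 329.2 − 2(21.84) − 1(3.557) = 282
  C: 0 + 1(21.84) = 21.84
  D: 0 + 1(3.557) = 3.557

282 kmol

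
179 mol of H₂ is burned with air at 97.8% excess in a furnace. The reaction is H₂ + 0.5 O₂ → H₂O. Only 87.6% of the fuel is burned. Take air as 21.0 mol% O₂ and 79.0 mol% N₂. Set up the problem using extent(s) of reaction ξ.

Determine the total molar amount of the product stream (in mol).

Stoichiometric O₂ = 0.5 × 179 = 89.5 mol; O₂ fed = 89.5 × 1.978 = 177 mol.
N₂ fed = 177 × 79/21 = 666 mol.
Fuel reacted = 0.876 × 179 → ξ = 156.8 mol.
Outlet (n = n₀ + ν ξ):
  H₂: 179 − 1(156.8) = 22.2
  O₂: 177 − 0.5(156.8) = 98.63
  N₂: 666 (inert)
  H₂O: 0 + 1(156.8) = 156.8
Total out = 22.2 + 98.63 + 666 + 156.8 = 943.6 mol.

944 mol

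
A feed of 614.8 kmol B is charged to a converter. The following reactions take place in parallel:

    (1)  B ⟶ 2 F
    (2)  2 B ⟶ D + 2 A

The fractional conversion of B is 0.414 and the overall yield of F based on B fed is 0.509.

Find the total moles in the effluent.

Yield of F: 2ξ₁ / 614.8 = 0.509 → ξ₁ = 156.5 kmol.
Conversion of B: 1ξ₁ + 2ξ₂ = 0.414 × 614.8 = 254.5 → ξ₂ = 49.03 kmol.
Outlet amounts (n = n₀ + Σ ν·ξ):
  B: 614.8 − 1(156.5) − 2(49.03) = 360.3
  F: 0 + 2(156.5) = 312.9
  D: 0 + 1(49.03) = 49.03
  A: 0 + 2(49.03) = 98.06
Total out = 360.3 + 312.9 + 49.03 + 98.06 = 820.3 kmol.

820 kmol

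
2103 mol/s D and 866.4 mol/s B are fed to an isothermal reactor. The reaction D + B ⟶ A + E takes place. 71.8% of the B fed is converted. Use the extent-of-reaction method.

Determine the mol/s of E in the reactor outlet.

622 mol/s

B reacted = 0.718 × 866.4 = 622.1 mol/s; ν_B = −1, so ξ = 622.1/1 = 622.1 mol/s.
Outlet amounts (n = n₀ + ν ξ):
  D: 2103 − 1(622.1) = 1481
  B: 866.4 − 1(622.1) = 244.3
  A: 0 + 1(622.1) = 622.1
  E: 0 + 1(622.1) = 622.1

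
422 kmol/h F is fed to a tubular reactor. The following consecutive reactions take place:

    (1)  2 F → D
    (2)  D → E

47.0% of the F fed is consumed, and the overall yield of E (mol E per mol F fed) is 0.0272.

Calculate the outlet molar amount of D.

87.7 kmol/h

Conversion of F: F consumed = 2ξ₁ = 0.47 × 422 → ξ₁ = 99.17 kmol/h.
Yield of E: 1ξ₂ / 422 = 0.0272 → ξ₂ = 11.48 kmol/h.
Outlet amounts (n = n₀ + Σ ν·ξ):
  F: 422 − 2(99.17) = 223.7
  D: 0 + 1(99.17) − 1(11.48) = 87.69
  E: 0 + 1(11.48) = 11.48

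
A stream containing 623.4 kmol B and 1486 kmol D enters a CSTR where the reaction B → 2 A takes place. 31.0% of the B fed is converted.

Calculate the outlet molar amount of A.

B reacted = 0.31 × 623.4 = 193.3 kmol; ν_B = −1, so ξ = 193.3/1 = 193.3 kmol.
Outlet amounts (n = n₀ + ν ξ):
  B: 623.4 − 1(193.3) = 430.1
  A: 0 + 2(193.3) = 386.5
  D: 1486 (inert)

387 kmol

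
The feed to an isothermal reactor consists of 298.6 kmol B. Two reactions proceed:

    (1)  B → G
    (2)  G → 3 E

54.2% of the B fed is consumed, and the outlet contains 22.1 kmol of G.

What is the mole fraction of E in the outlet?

0.725

Conversion of B: B consumed = 1ξ₁ = 0.542 × 298.6 → ξ₁ = 161.8 kmol.
G balance: n_G = 0 + 1ξ₁ − 1ξ₂ = 22.1 → ξ₂ = (1·161.8 − 22.1)/1 = 139.7 kmol.
Outlet amounts (n = n₀ + Σ ν·ξ):
  B: 298.6 − 1(161.8) = 136.8
  G: 0 + 1(161.8) − 1(139.7) = 22.1
  E: 0 + 3(139.7) = 419.2
Total out = 578.1 kmol; y_E = 419.2 / 578.1 = 0.7252.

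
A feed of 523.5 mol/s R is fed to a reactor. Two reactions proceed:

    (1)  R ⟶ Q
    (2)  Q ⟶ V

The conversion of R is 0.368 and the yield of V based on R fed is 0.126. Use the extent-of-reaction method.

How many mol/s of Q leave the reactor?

Conversion of R: R consumed = 1ξ₁ = 0.368 × 523.5 → ξ₁ = 192.6 mol/s.
Yield of V: 1ξ₂ / 523.5 = 0.126 → ξ₂ = 65.96 mol/s.
Outlet amounts (n = n₀ + Σ ν·ξ):
  R: 523.5 − 1(192.6) = 330.9
  Q: 0 + 1(192.6) − 1(65.96) = 126.7
  V: 0 + 1(65.96) = 65.96

127 mol/s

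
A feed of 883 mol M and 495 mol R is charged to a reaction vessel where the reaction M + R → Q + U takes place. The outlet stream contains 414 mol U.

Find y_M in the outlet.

0.34

For U: n = n₀ + 1ξ → 414 = 0 + 1ξ, giving ξ = 414 mol.
Outlet amounts (n = n₀ + ν ξ):
  M: 883 − 1(414) = 469
  R: 495 − 1(414) = 81
  Q: 0 + 1(414) = 414
  U: 0 + 1(414) = 414
Total out = 1378 mol; y_M = 469 / 1378 = 0.3403.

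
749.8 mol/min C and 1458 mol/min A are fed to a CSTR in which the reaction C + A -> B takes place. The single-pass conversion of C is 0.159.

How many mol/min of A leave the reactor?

C reacted = 0.159 × 749.8 = 119.2 mol/min; ν_C = −1, so ξ = 119.2/1 = 119.2 mol/min.
Outlet amounts (n = n₀ + ν ξ):
  C: 749.8 − 1(119.2) = 630.6
  A: 1458 − 1(119.2) = 1339
  B: 0 + 1(119.2) = 119.2

1340 mol/min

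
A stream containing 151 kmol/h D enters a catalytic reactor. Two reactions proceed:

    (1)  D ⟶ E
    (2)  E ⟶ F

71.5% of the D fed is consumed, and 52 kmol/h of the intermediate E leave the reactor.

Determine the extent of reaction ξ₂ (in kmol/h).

Conversion of D: D consumed = 1ξ₁ = 0.715 × 151 → ξ₁ = 108 kmol/h.
E balance: n_E = 0 + 1ξ₁ − 1ξ₂ = 52 → ξ₂ = (1·108 − 52)/1 = 55.96 kmol/h.
Outlet amounts (n = n₀ + Σ ν·ξ):
  D: 151 − 1(108) = 43.04
  E: 0 + 1(108) − 1(55.96) = 52
  F: 0 + 1(55.96) = 55.96

ξ₂ = 56 kmol/h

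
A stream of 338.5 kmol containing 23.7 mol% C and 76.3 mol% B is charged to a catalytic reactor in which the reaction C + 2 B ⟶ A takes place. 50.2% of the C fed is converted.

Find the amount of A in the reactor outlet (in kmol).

40.3 kmol

C reacted = 0.502 × 80.22 = 40.27 kmol; ν_C = −1, so ξ = 40.27/1 = 40.27 kmol.
Outlet amounts (n = n₀ + ν ξ):
  C: 80.22 − 1(40.27) = 39.95
  B: 258.3 − 2(40.27) = 177.7
  A: 0 + 1(40.27) = 40.27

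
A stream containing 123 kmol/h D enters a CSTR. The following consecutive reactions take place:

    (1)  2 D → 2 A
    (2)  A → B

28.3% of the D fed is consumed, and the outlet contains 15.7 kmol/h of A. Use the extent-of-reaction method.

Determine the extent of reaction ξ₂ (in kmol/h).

Conversion of D: D consumed = 2ξ₁ = 0.283 × 123 → ξ₁ = 17.4 kmol/h.
A balance: n_A = 0 + 2ξ₁ − 1ξ₂ = 15.7 → ξ₂ = (2·17.4 − 15.7)/1 = 19.11 kmol/h.
Outlet amounts (n = n₀ + Σ ν·ξ):
  D: 123 − 2(17.4) = 88.19
  A: 0 + 2(17.4) − 1(19.11) = 15.7
  B: 0 + 1(19.11) = 19.11

ξ₂ = 19.1 kmol/h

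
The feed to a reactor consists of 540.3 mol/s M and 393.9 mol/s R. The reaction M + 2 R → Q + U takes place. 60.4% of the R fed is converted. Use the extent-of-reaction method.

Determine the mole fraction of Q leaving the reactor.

R reacted = 0.604 × 393.9 = 237.9 mol/s; ν_R = −2, so ξ = 237.9/2 = 119 mol/s.
Outlet amounts (n = n₀ + ν ξ):
  M: 540.3 − 1(119) = 421.3
  R: 393.9 − 2(119) = 156
  Q: 0 + 1(119) = 119
  U: 0 + 1(119) = 119
Total out = 815.2 mol/s; y_Q = 119 / 815.2 = 0.1459.

0.146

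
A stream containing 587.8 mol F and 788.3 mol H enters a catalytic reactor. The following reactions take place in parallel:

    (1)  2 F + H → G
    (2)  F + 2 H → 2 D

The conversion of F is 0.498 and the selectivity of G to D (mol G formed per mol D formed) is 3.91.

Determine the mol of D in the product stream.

35.2 mol

Conversion of F: F consumed = 0.498 × 587.8 = 292.7 mol = 2ξ₁ + 1ξ₂.
Selectivity: 1ξ₁ / (2ξ₂) = 3.91 → ξ₁ = 7.82 ξ₂.
Substitute: (2·7.82 + 1) ξ₂ = 292.7 → ξ₂ = 17.59 mol, ξ₁ = 137.6 mol.
Outlet amounts (n = n₀ + Σ ν·ξ):
  F: 587.8 − 2(137.6) − 1(17.59) = 295.1
  H: 788.3 − 1(137.6) − 2(17.59) = 615.6
  G: 0 + 1(137.6) = 137.6
  D: 0 + 2(17.59) = 35.18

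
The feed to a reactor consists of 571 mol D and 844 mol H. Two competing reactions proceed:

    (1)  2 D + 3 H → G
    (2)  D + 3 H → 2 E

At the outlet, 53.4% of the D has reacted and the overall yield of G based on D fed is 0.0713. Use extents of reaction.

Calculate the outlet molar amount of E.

447 mol

Yield of G: 1ξ₁ / 571 = 0.0713 → ξ₁ = 40.71 mol.
Conversion of D: 2ξ₁ + 1ξ₂ = 0.534 × 571 = 304.9 → ξ₂ = 223.5 mol.
Outlet amounts (n = n₀ + Σ ν·ξ):
  D: 571 − 2(40.71) − 1(223.5) = 266.1
  H: 844 − 3(40.71) − 3(223.5) = 51.39
  G: 0 + 1(40.71) = 40.71
  E: 0 + 2(223.5) = 447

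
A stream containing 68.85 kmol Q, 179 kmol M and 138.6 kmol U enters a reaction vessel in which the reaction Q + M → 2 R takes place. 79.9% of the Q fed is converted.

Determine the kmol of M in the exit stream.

124 kmol

Q reacted = 0.799 × 68.85 = 55.01 kmol; ν_Q = −1, so ξ = 55.01/1 = 55.01 kmol.
Outlet amounts (n = n₀ + ν ξ):
  Q: 68.85 − 1(55.01) = 13.84
  M: 179 − 1(55.01) = 124
  R: 0 + 2(55.01) = 110
  U: 138.6 (inert)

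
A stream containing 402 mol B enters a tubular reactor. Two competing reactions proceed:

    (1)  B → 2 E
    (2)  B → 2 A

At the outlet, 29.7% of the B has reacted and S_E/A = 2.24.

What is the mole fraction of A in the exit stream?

0.141

Conversion of B: B consumed = 0.297 × 402 = 119.4 mol = 1ξ₁ + 1ξ₂.
Selectivity: 2ξ₁ / (2ξ₂) = 2.24 → ξ₁ = 2.24 ξ₂.
Substitute: (1·2.24 + 1) ξ₂ = 119.4 → ξ₂ = 36.85 mol, ξ₁ = 82.54 mol.
Outlet amounts (n = n₀ + Σ ν·ξ):
  B: 402 − 1(82.54) − 1(36.85) = 282.6
  E: 0 + 2(82.54) = 165.1
  A: 0 + 2(36.85) = 73.7
Total out = 521.4 mol; y_A = 73.7 / 521.4 = 0.1414.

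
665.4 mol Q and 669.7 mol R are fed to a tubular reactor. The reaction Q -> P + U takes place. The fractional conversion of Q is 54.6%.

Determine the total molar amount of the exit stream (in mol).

Q reacted = 0.546 × 665.4 = 363.3 mol; ν_Q = −1, so ξ = 363.3/1 = 363.3 mol.
Outlet amounts (n = n₀ + ν ξ):
  Q: 665.4 − 1(363.3) = 302.1
  P: 0 + 1(363.3) = 363.3
  U: 0 + 1(363.3) = 363.3
  R: 669.7 (inert)
Total out = 302.1 + 363.3 + 363.3 + 669.7 = 1698 mol.

1700 mol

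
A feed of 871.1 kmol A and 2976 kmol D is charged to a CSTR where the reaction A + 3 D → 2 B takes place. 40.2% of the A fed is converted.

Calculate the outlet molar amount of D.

A reacted = 0.402 × 871.1 = 350.2 kmol; ν_A = −1, so ξ = 350.2/1 = 350.2 kmol.
Outlet amounts (n = n₀ + ν ξ):
  A: 871.1 − 1(350.2) = 520.9
  D: 2976 − 3(350.2) = 1925
  B: 0 + 2(350.2) = 700.4

1930 kmol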